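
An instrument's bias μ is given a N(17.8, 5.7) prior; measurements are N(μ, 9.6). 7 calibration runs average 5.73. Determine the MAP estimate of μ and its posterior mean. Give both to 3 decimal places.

MAP: 8.071. Posterior mean: 8.071.

Posterior for μ is Normal. Precision-weighted mean: (1/5.7·17.8 + 7/9.6·5.73) / (1/5.7 + 7/9.6) = 8.071.
A Normal posterior is symmetric, so mode = mean.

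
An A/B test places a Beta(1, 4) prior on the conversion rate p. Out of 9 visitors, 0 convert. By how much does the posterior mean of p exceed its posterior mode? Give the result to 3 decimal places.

Posterior: Beta(1+0, 4+9) = Beta(1, 13).
Since α = 1 ≤ 1 and β > 1, the Beta density is monotone decreasing on [0,1]; the mode is at 0.
Mean = 1/(1+13) = 0.071.
Difference = 0.071 − 0.000 = 0.071.
Right-skewed posterior ⇒ mode < mean.

0.071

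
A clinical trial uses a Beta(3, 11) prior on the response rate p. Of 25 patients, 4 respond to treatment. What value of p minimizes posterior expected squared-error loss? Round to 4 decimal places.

0.1795

Posterior: Beta(3+4, 11+21) = Beta(7, 32).
Mode = (7−1)/(7+32−2) = 6/37 = 0.1622.
Mean = 7/(7+32) = 7/39 = 0.1795.
Squared-error loss ⇒ the optimal estimator is the posterior mean.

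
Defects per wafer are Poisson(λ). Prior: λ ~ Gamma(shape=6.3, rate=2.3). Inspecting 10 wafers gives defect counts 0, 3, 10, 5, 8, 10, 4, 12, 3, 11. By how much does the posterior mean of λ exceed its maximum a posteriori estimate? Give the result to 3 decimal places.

Σ counts = 66. Posterior: Gamma(shape = 6.3+66 = 72.3, rate = 2.3+10 = 12.3).
Mode = (α−1)/β = 71.3/12.3 = 5.797.
Mean = α/β = 72.3/12.3 = 5.878.
Difference = 5.878 − 5.797 = 0.081.
The mean is pulled above the mode by the posterior's right skew.

0.081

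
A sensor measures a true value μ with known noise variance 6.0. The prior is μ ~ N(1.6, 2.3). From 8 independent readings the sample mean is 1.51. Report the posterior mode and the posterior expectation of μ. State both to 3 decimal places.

Posterior for μ is Normal. Precision-weighted mean: (1/2.3·1.6 + 8/6.0·1.51) / (1/2.3 + 8/6.0) = 1.532.
A Normal posterior is symmetric, so mode = mean.

MAP = 1.532; posterior mean = 1.532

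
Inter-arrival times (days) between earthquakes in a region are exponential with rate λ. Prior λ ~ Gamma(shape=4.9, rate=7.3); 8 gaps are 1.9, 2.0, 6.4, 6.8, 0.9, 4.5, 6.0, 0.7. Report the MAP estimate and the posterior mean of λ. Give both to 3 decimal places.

Σ times = 29.2. Posterior: Gamma(shape = 4.9+8 = 12.9, rate = 7.3+29.2 = 36.5).
Mode = (α−1)/β = 11.9/36.5 = 0.326.
Mean = α/β = 12.9/36.5 = 0.353.

MAP = 0.326; posterior mean = 0.353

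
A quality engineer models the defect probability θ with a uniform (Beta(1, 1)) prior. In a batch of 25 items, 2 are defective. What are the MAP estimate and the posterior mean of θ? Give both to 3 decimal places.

Posterior: Beta(1+2, 1+23) = Beta(3, 24).
Mode = (3−1)/(3+24−2) = 2/25 = 0.080.
Mean = 3/(3+24) = 3/27 = 0.111.

MAP estimate = 0.080, posterior mean = 0.111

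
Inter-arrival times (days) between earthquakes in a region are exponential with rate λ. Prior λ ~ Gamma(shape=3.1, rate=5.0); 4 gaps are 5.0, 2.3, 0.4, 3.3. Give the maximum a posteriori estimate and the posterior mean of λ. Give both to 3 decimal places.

Σ times = 11.0. Posterior: Gamma(shape = 3.1+4 = 7.1, rate = 5.0+11.0 = 16.0).
Mode = (α−1)/β = 6.1/16.0 = 0.381.
Mean = α/β = 7.1/16.0 = 0.444.
The mean is pulled above the mode by the posterior's right skew.

MAP = 0.381, posterior mean = 0.444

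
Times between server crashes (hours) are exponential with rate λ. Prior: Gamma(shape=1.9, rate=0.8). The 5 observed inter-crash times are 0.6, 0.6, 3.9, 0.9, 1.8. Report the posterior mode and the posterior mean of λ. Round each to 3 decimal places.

MAP = 0.686, posterior mean = 0.802

Σ times = 7.8. Posterior: Gamma(shape = 1.9+5 = 6.9, rate = 0.8+7.8 = 8.6).
Mode = (α−1)/β = 5.9/8.6 = 0.686.
Mean = α/β = 6.9/8.6 = 0.802.
Mean > mode: the posterior has a right tail.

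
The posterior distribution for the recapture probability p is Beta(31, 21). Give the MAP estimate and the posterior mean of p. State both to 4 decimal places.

Mode = (31−1)/(31+21−2) = 30/50 = 0.6000.
Mean = 31/(31+21) = 31/52 = 0.5962.

MAP: 0.6000. Posterior mean: 0.5962.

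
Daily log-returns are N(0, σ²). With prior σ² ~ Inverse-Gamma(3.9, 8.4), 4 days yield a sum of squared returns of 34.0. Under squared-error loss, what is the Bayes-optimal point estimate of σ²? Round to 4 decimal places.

Posterior: Inverse-Gamma(shape = 3.9+4/2 = 5.9, scale = 8.4+34.0/2 = 25.4).
Mode = β/(α+1) = 25.4/6.9 = 3.6812.
Mean = β/(α−1) = 25.4/4.9 = 5.1837.
Squared-error loss ⇒ the optimal estimator is the posterior mean.

5.1837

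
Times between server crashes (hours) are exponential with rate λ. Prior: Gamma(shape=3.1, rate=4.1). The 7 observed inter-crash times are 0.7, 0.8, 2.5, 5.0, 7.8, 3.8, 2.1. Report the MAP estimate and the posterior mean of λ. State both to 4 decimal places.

λ_MAP = 0.3396, E[λ|data] = 0.3769

Σ times = 22.7. Posterior: Gamma(shape = 3.1+7 = 10.1, rate = 4.1+22.7 = 26.8).
Mode = (α−1)/β = 9.1/26.8 = 0.3396.
Mean = α/β = 10.1/26.8 = 0.3769.
The mean is pulled above the mode by the posterior's right skew.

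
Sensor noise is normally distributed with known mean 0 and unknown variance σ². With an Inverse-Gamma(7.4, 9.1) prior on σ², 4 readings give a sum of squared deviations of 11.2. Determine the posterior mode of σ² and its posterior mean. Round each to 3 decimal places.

Posterior: Inverse-Gamma(shape = 7.4+4/2 = 9.4, scale = 9.1+11.2/2 = 14.7).
Mode = β/(α+1) = 14.7/10.4 = 1.413.
Mean = β/(α−1) = 14.7/8.4 = 1.750.
The mean is pulled above the mode by the posterior's right skew.

σ²_MAP = 1.413, E[σ²|data] = 1.750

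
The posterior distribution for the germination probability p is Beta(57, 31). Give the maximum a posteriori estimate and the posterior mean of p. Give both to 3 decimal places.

MAP = 0.651, posterior mean = 0.648

Mode = (57−1)/(57+31−2) = 56/86 = 0.651.
Mean = 57/(57+31) = 57/88 = 0.648.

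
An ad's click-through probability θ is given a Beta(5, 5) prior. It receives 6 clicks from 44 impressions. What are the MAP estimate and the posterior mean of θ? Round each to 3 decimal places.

MAP = 0.192, posterior mean = 0.204

Posterior: Beta(5+6, 5+38) = Beta(11, 43).
Mode = (11−1)/(11+43−2) = 10/52 = 0.192.
Mean = 11/(11+43) = 11/54 = 0.204.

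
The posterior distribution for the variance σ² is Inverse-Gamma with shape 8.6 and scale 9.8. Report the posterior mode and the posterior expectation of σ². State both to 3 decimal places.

Mode = β/(α+1) = 9.8/9.6 = 1.021.
Mean = β/(α−1) = 9.8/7.6 = 1.289.

MAP: 1.021. Posterior mean: 1.289.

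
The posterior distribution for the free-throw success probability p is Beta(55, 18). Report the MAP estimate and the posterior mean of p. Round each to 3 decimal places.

Mode = (55−1)/(55+18−2) = 54/71 = 0.761.
Mean = 55/(55+18) = 55/73 = 0.753.
Left-skewed posterior ⇒ mean < mode.

MAP: 0.761. Posterior mean: 0.753.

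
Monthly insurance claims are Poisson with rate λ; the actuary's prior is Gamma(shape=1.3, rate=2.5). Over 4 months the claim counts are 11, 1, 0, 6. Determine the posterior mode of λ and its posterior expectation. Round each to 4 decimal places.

λ_MAP = 2.8154, E[λ|data] = 2.9692

Σ counts = 18. Posterior: Gamma(shape = 1.3+18 = 19.3, rate = 2.5+4 = 6.5).
Mode = (α−1)/β = 18.3/6.5 = 2.8154.
Mean = α/β = 19.3/6.5 = 2.9692.
The mean is pulled above the mode by the posterior's right skew.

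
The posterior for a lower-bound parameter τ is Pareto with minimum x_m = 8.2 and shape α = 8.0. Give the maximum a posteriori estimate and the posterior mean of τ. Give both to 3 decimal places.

The Pareto density is strictly decreasing on [x_m, ∞), so the mode is x_m = 8.200.
Mean = α·x_m/(α−1) = 8.0·8.2/7.0 = 9.371.

τ_MAP = 8.200, E[τ|data] = 9.371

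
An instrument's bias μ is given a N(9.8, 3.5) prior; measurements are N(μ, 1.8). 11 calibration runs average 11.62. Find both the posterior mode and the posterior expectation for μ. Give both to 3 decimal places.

Posterior for μ is Normal. Precision-weighted mean: (1/3.5·9.8 + 11/1.8·11.62) / (1/3.5 + 11/1.8) = 11.539.
A Normal posterior is symmetric, so mode = mean.

MAP = 11.539; posterior mean = 11.539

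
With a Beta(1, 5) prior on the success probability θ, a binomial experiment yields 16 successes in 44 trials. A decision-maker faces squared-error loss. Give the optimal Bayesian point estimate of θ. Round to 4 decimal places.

Posterior: Beta(1+16, 5+28) = Beta(17, 33).
Mode = (17−1)/(17+33−2) = 16/48 = 0.3333.
Mean = 17/(17+33) = 17/50 = 0.3400.
Squared-error loss ⇒ the optimal estimator is the posterior mean.

0.3400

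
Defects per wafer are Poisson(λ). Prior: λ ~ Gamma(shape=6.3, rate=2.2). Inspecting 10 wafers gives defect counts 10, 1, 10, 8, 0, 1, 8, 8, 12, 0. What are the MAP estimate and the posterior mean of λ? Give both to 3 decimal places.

Σ counts = 58. Posterior: Gamma(shape = 6.3+58 = 64.3, rate = 2.2+10 = 12.2).
Mode = (α−1)/β = 63.3/12.2 = 5.189.
Mean = α/β = 64.3/12.2 = 5.270.

MAP estimate = 5.189, posterior mean = 5.270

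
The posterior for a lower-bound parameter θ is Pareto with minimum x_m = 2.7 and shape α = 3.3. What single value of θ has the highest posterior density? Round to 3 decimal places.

2.700

The Pareto density is strictly decreasing on [x_m, ∞), so the mode is x_m = 2.700.
Mean = α·x_m/(α−1) = 3.3·2.7/2.3 = 3.874.
This is the posterior mode — the MAP estimate.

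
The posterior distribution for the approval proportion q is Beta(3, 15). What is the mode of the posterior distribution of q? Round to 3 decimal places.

0.125

Mode = (3−1)/(3+15−2) = 2/16 = 0.125.
Mean = 3/(3+15) = 3/18 = 0.167.
This is the posterior mode — the MAP estimate.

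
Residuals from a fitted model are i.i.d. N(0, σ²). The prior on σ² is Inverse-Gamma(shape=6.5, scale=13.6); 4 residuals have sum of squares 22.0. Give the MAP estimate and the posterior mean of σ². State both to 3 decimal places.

σ²_MAP = 2.589, E[σ²|data] = 3.280

Posterior: Inverse-Gamma(shape = 6.5+4/2 = 8.5, scale = 13.6+22.0/2 = 24.6).
Mode = β/(α+1) = 24.6/9.5 = 2.589.
Mean = β/(α−1) = 24.6/7.5 = 3.280.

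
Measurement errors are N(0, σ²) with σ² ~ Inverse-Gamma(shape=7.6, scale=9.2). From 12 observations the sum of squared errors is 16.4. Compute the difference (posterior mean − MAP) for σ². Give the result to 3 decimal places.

Posterior: Inverse-Gamma(shape = 7.6+12/2 = 13.6, scale = 9.2+16.4/2 = 17.4).
Mode = β/(α+1) = 17.4/14.6 = 1.192.
Mean = β/(α−1) = 17.4/12.6 = 1.381.
Difference = 1.381 − 1.192 = 0.189.
The mean is pulled above the mode by the posterior's right skew.

0.189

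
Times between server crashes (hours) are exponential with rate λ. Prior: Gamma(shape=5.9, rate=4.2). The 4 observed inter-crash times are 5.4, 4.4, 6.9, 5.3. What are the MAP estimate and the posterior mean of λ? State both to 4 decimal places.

Σ times = 22.0. Posterior: Gamma(shape = 5.9+4 = 9.9, rate = 4.2+22.0 = 26.2).
Mode = (α−1)/β = 8.9/26.2 = 0.3397.
Mean = α/β = 9.9/26.2 = 0.3779.

MAP: 0.3397. Posterior mean: 0.3779.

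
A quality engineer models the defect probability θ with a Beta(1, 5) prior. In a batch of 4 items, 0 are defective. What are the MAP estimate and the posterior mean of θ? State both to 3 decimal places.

Posterior: Beta(1+0, 5+4) = Beta(1, 9).
Since α = 1 ≤ 1 and β > 1, the Beta density is monotone decreasing on [0,1]; the mode is at 0.
Mean = 1/(1+9) = 0.100.

MAP = 0.000, posterior mean = 0.100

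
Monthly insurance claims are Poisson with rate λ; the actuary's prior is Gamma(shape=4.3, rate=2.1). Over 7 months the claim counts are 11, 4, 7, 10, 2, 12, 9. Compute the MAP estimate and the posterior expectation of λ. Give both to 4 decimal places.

MAP estimate = 6.4066, posterior expectation = 6.5165

Σ counts = 55. Posterior: Gamma(shape = 4.3+55 = 59.3, rate = 2.1+7 = 9.1).
Mode = (α−1)/β = 58.3/9.1 = 6.4066.
Mean = α/β = 59.3/9.1 = 6.5165.
Mean > mode: the posterior has a right tail.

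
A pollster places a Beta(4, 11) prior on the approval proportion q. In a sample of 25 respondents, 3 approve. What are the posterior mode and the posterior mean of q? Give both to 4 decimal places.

posterior mode = 0.1579, posterior mean = 0.1750

Posterior: Beta(4+3, 11+22) = Beta(7, 33).
Mode = (7−1)/(7+33−2) = 6/38 = 0.1579.
Mean = 7/(7+33) = 7/40 = 0.1750.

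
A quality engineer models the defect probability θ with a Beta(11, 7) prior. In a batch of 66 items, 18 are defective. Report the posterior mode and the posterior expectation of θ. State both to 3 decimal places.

θ_MAP = 0.341, E[θ|data] = 0.345

Posterior: Beta(11+18, 7+48) = Beta(29, 55).
Mode = (29−1)/(29+55−2) = 28/82 = 0.341.
Mean = 29/(29+55) = 29/84 = 0.345.
The mean is pulled above the mode by the posterior's right skew.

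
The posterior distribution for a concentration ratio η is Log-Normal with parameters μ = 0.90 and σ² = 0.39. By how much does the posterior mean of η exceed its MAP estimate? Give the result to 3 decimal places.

1.324

Mode = exp(μ − σ²) = exp(0.51) = 1.665.
Mean = exp(μ + σ²/2) = exp(1.095) = 2.989.
Difference = 2.989 − 1.665 = 1.324.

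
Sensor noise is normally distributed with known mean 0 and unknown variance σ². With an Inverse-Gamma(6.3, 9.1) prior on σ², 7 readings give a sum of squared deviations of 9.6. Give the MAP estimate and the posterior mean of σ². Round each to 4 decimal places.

MAP = 1.2870, posterior mean = 1.5795

Posterior: Inverse-Gamma(shape = 6.3+7/2 = 9.8, scale = 9.1+9.6/2 = 13.9).
Mode = β/(α+1) = 13.9/10.8 = 1.2870.
Mean = β/(α−1) = 13.9/8.8 = 1.5795.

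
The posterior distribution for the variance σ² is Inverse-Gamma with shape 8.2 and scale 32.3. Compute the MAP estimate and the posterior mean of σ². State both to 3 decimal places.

σ²_MAP = 3.511, E[σ²|data] = 4.486

Mode = β/(α+1) = 32.3/9.2 = 3.511.
Mean = β/(α−1) = 32.3/7.2 = 4.486.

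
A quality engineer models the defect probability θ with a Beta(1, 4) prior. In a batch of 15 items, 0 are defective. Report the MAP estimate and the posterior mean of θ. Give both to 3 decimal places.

MAP estimate = 0.000, posterior mean = 0.050

Posterior: Beta(1+0, 4+15) = Beta(1, 19).
Since α = 1 ≤ 1 and β > 1, the Beta density is monotone decreasing on [0,1]; the mode is at 0.
Mean = 1/(1+19) = 0.050.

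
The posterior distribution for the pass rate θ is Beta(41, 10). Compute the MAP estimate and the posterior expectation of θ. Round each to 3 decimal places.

Mode = (41−1)/(41+10−2) = 40/49 = 0.816.
Mean = 41/(41+10) = 41/51 = 0.804.
Mode > mean: the posterior has a left tail.

MAP = 0.816, posterior mean = 0.804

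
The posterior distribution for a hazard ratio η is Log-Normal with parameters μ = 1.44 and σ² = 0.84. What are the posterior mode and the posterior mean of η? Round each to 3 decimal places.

MAP: 1.822. Posterior mean: 6.424.

Mode = exp(μ − σ²) = exp(0.60) = 1.822.
Mean = exp(μ + σ²/2) = exp(1.860) = 6.424.
The posterior is right-skewed, so the mean exceeds the mode.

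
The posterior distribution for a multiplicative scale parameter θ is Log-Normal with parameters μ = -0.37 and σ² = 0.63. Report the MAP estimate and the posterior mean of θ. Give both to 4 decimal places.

Mode = exp(μ − σ²) = exp(-1.00) = 0.3679.
Mean = exp(μ + σ²/2) = exp(-0.055) = 0.9465.
The posterior is right-skewed, so the mean exceeds the mode.

θ_MAP = 0.3679, E[θ|data] = 0.9465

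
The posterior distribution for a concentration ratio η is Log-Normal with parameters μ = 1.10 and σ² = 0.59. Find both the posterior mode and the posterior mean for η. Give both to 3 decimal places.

Mode = exp(μ − σ²) = exp(0.51) = 1.665.
Mean = exp(μ + σ²/2) = exp(1.395) = 4.035.
Right-skewed posterior ⇒ mode < mean.

MAP = 1.665; posterior mean = 4.035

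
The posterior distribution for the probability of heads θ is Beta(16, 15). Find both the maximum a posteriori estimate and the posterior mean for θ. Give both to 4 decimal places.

Mode = (16−1)/(16+15−2) = 15/29 = 0.5172.
Mean = 16/(16+15) = 16/31 = 0.5161.

MAP: 0.5172. Posterior mean: 0.5161.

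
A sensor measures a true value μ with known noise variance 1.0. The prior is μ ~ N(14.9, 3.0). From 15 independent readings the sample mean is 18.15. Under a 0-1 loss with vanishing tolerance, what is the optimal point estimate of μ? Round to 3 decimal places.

Posterior for μ is Normal. Precision-weighted mean: (1/3.0·14.9 + 15/1.0·18.15) / (1/3.0 + 15/1.0) = 18.079.
A Normal posterior is symmetric, so mode = mean.
This is the posterior mode — the MAP estimate.

18.079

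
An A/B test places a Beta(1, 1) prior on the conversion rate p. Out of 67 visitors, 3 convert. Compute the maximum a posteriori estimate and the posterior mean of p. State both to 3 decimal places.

Posterior: Beta(1+3, 1+64) = Beta(4, 65).
Mode = (4−1)/(4+65−2) = 3/67 = 0.045.
With a flat prior the MAP equals the MLE, 3/67.
Mean = 4/(4+65) = 4/69 = 0.058.

maximum a posteriori estimate = 0.045, posterior mean = 0.058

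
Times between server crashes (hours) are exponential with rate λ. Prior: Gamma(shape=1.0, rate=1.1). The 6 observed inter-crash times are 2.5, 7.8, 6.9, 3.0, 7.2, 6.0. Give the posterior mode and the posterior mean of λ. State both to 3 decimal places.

Σ times = 33.4. Posterior: Gamma(shape = 1.0+6 = 7.0, rate = 1.1+33.4 = 34.5).
Mode = (α−1)/β = 6.0/34.5 = 0.174.
Mean = α/β = 7.0/34.5 = 0.203.

MAP = 0.174, posterior mean = 0.203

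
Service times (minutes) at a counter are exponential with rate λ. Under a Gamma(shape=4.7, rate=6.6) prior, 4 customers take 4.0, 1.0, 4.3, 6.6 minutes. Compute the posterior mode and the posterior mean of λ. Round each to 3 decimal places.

Σ times = 15.9. Posterior: Gamma(shape = 4.7+4 = 8.7, rate = 6.6+15.9 = 22.5).
Mode = (α−1)/β = 7.7/22.5 = 0.342.
Mean = α/β = 8.7/22.5 = 0.387.

MAP: 0.342. Posterior mean: 0.387.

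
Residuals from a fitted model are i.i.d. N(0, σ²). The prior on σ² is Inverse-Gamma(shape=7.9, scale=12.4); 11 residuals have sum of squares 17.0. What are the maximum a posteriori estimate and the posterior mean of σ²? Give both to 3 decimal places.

Posterior: Inverse-Gamma(shape = 7.9+11/2 = 13.4, scale = 12.4+17.0/2 = 20.9).
Mode = β/(α+1) = 20.9/14.4 = 1.451.
Mean = β/(α−1) = 20.9/12.4 = 1.685.

MAP = 1.451, posterior mean = 1.685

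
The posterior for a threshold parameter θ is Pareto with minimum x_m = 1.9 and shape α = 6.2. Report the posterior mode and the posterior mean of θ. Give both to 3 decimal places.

The Pareto density is strictly decreasing on [x_m, ∞), so the mode is x_m = 1.900.
Mean = α·x_m/(α−1) = 6.2·1.9/5.2 = 2.265.

MAP = 1.900; posterior mean = 2.265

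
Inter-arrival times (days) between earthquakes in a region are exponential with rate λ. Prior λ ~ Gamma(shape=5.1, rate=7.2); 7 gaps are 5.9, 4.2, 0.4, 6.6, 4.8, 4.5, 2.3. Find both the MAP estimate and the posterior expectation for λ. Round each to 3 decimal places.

λ_MAP = 0.309, E[λ|data] = 0.337

Σ times = 28.7. Posterior: Gamma(shape = 5.1+7 = 12.1, rate = 7.2+28.7 = 35.9).
Mode = (α−1)/β = 11.1/35.9 = 0.309.
Mean = α/β = 12.1/35.9 = 0.337.
Mean > mode: the posterior has a right tail.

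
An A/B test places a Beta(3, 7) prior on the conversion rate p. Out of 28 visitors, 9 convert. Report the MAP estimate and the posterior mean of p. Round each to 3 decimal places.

Posterior: Beta(3+9, 7+19) = Beta(12, 26).
Mode = (12−1)/(12+26−2) = 11/36 = 0.306.
Mean = 12/(12+26) = 12/38 = 0.316.
The posterior is right-skewed, so the mean exceeds the mode.

p_MAP = 0.306, E[p|data] = 0.316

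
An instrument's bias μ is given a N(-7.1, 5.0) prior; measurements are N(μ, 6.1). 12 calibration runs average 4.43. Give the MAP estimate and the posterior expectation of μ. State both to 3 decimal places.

Posterior for μ is Normal. Precision-weighted mean: (1/5.0·-7.1 + 12/6.1·4.43) / (1/5.0 + 12/6.1) = 3.366.
A Normal posterior is symmetric, so mode = mean.

MAP estimate = 3.366, posterior expectation = 3.366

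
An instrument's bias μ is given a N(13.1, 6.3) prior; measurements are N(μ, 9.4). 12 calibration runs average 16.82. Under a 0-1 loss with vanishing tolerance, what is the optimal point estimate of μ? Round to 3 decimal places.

Posterior for μ is Normal. Precision-weighted mean: (1/6.3·13.1 + 12/9.4·16.82) / (1/6.3 + 12/9.4) = 16.409.
A Normal posterior is symmetric, so mode = mean.
This is the posterior mode — the MAP estimate.

16.409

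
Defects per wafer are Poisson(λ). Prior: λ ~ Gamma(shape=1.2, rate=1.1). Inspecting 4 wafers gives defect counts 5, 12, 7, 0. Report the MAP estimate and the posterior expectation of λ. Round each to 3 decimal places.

MAP: 4.745. Posterior mean: 4.941.

Σ counts = 24. Posterior: Gamma(shape = 1.2+24 = 25.2, rate = 1.1+4 = 5.1).
Mode = (α−1)/β = 24.2/5.1 = 4.745.
Mean = α/β = 25.2/5.1 = 4.941.
Right-skewed posterior ⇒ mode < mean.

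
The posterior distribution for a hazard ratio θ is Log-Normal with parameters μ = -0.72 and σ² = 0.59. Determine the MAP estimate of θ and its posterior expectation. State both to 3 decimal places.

Mode = exp(μ − σ²) = exp(-1.31) = 0.270.
Mean = exp(μ + σ²/2) = exp(-0.425) = 0.654.
The posterior is right-skewed, so the mean exceeds the mode.

MAP = 0.270; posterior mean = 0.654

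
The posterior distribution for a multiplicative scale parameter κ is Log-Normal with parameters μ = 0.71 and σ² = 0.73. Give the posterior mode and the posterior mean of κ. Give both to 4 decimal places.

posterior mode = 0.9802, posterior mean = 2.9300

Mode = exp(μ − σ²) = exp(-0.02) = 0.9802.
Mean = exp(μ + σ²/2) = exp(1.075) = 2.9300.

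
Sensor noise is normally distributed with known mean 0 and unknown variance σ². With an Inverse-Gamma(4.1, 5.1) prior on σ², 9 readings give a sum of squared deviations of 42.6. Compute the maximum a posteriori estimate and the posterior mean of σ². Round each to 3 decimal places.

Posterior: Inverse-Gamma(shape = 4.1+9/2 = 8.6, scale = 5.1+42.6/2 = 26.4).
Mode = β/(α+1) = 26.4/9.6 = 2.750.
Mean = β/(α−1) = 26.4/7.6 = 3.474.

MAP = 2.750; posterior mean = 3.474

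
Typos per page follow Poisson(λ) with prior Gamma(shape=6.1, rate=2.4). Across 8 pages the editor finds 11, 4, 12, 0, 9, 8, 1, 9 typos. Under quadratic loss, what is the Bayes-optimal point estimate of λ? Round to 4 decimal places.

5.7788

Σ counts = 54. Posterior: Gamma(shape = 6.1+54 = 60.1, rate = 2.4+8 = 10.4).
Mode = (α−1)/β = 59.1/10.4 = 5.6827.
Mean = α/β = 60.1/10.4 = 5.7788.
Quadratic loss ⇒ the optimal estimator is the posterior mean.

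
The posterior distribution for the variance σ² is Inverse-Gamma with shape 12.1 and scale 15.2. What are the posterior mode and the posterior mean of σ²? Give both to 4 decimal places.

MAP = 1.1603; posterior mean = 1.3694

Mode = β/(α+1) = 15.2/13.1 = 1.1603.
Mean = β/(α−1) = 15.2/11.1 = 1.3694.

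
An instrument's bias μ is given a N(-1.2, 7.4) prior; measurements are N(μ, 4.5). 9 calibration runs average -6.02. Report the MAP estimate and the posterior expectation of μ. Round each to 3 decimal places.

Posterior for μ is Normal. Precision-weighted mean: (1/7.4·-1.2 + 9/4.5·-6.02) / (1/7.4 + 9/4.5) = -5.715.
A Normal posterior is symmetric, so mode = mean.

MAP: -5.715. Posterior mean: -5.715.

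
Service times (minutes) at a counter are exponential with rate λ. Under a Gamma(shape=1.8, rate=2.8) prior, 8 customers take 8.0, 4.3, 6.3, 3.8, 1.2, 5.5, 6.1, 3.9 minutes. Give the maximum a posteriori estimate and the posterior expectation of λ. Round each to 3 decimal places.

Σ times = 39.1. Posterior: Gamma(shape = 1.8+8 = 9.8, rate = 2.8+39.1 = 41.9).
Mode = (α−1)/β = 8.8/41.9 = 0.210.
Mean = α/β = 9.8/41.9 = 0.234.
Mean > mode: the posterior has a right tail.

λ_MAP = 0.210, E[λ|data] = 0.234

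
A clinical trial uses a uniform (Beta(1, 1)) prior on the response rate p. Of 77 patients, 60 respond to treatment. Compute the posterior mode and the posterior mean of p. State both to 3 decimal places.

MAP = 0.779, posterior mean = 0.772

Posterior: Beta(1+60, 1+17) = Beta(61, 18).
Mode = (61−1)/(61+18−2) = 60/77 = 0.779.
Mean = 61/(61+18) = 61/79 = 0.772.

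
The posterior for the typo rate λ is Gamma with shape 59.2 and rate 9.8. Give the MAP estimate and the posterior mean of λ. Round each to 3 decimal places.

MAP: 5.939. Posterior mean: 6.041.

Mode = (α−1)/β = 58.2/9.8 = 5.939.
Mean = α/β = 59.2/9.8 = 6.041.
The mean is pulled above the mode by the posterior's right skew.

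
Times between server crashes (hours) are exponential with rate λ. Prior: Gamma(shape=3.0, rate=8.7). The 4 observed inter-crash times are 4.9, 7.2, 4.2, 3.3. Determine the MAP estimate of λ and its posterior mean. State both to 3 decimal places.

MAP = 0.212, posterior mean = 0.247

Σ times = 19.6. Posterior: Gamma(shape = 3.0+4 = 7.0, rate = 8.7+19.6 = 28.3).
Mode = (α−1)/β = 6.0/28.3 = 0.212.
Mean = α/β = 7.0/28.3 = 0.247.
The mean is pulled above the mode by the posterior's right skew.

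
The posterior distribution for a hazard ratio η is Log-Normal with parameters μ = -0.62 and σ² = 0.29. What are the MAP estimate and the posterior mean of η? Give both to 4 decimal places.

Mode = exp(μ − σ²) = exp(-0.91) = 0.4025.
Mean = exp(μ + σ²/2) = exp(-0.475) = 0.6219.

MAP: 0.4025. Posterior mean: 0.6219.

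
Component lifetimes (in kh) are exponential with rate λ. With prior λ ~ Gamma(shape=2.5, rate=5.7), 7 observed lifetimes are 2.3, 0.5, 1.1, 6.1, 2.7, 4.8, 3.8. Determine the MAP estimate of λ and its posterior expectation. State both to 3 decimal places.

Σ times = 21.3. Posterior: Gamma(shape = 2.5+7 = 9.5, rate = 5.7+21.3 = 27.0).
Mode = (α−1)/β = 8.5/27.0 = 0.315.
Mean = α/β = 9.5/27.0 = 0.352.

λ_MAP = 0.315, E[λ|data] = 0.352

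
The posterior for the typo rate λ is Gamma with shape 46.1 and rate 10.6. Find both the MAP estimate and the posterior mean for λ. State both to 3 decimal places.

Mode = (α−1)/β = 45.1/10.6 = 4.255.
Mean = α/β = 46.1/10.6 = 4.349.
The posterior is right-skewed, so the mean exceeds the mode.

MAP = 4.255; posterior mean = 4.349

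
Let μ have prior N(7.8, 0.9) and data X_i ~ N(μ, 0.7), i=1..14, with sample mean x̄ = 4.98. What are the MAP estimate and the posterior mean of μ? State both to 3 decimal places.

Posterior for μ is Normal. Precision-weighted mean: (1/0.9·7.8 + 14/0.7·4.98) / (1/0.9 + 14/0.7) = 5.128.
A Normal posterior is symmetric, so mode = mean.

MAP: 5.128. Posterior mean: 5.128.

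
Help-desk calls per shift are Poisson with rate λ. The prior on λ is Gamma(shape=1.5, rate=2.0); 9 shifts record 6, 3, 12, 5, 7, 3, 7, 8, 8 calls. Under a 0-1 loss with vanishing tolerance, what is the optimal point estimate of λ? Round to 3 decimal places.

Σ counts = 59. Posterior: Gamma(shape = 1.5+59 = 60.5, rate = 2.0+9 = 11.0).
Mode = (α−1)/β = 59.5/11.0 = 5.409.
Mean = α/β = 60.5/11.0 = 5.500.
This is the posterior mode — the MAP estimate.

5.409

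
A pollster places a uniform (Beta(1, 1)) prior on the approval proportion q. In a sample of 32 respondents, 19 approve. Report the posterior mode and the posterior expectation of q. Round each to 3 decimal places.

MAP = 0.594; posterior mean = 0.588

Posterior: Beta(1+19, 1+13) = Beta(20, 14).
Mode = (20−1)/(20+14−2) = 19/32 = 0.594.
Mean = 20/(20+14) = 20/34 = 0.588.
Left-skewed posterior ⇒ mean < mode.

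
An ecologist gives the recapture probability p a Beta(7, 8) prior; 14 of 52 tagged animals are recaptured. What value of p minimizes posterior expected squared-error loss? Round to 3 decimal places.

Posterior: Beta(7+14, 8+38) = Beta(21, 46).
Mode = (21−1)/(21+46−2) = 20/65 = 0.308.
Mean = 21/(21+46) = 21/67 = 0.313.
Squared-error loss ⇒ the optimal estimator is the posterior mean.

0.313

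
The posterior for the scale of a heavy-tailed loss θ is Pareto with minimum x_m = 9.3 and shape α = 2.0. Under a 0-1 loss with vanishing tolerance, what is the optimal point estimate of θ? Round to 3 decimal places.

The Pareto density is strictly decreasing on [x_m, ∞), so the mode is x_m = 9.300.
Mean = α·x_m/(α−1) = 2.0·9.3/1.0 = 18.600.
This is the posterior mode — the MAP estimate.

9.300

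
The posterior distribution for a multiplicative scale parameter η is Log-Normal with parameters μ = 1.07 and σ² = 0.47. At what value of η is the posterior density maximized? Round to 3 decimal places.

Mode = exp(μ − σ²) = exp(0.60) = 1.822.
Mean = exp(μ + σ²/2) = exp(1.305) = 3.688.
This is the posterior mode — the MAP estimate.

1.822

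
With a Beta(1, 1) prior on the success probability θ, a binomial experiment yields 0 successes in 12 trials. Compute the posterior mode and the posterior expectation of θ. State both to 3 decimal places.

Posterior: Beta(1+0, 1+12) = Beta(1, 13).
Since α = 1 ≤ 1 and β > 1, the Beta density is monotone decreasing on [0,1]; the mode is at 0.
Mean = 1/(1+13) = 0.071.

θ_MAP = 0.000, E[θ|data] = 0.071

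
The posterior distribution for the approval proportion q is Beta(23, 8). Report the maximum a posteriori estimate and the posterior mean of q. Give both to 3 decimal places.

Mode = (23−1)/(23+8−2) = 22/29 = 0.759.
Mean = 23/(23+8) = 23/31 = 0.742.
The mean is pulled below the mode by the posterior's left skew.

MAP = 0.759, posterior mean = 0.742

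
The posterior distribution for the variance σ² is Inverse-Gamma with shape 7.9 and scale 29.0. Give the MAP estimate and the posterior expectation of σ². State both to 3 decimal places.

MAP: 3.258. Posterior mean: 4.203.

Mode = β/(α+1) = 29.0/8.9 = 3.258.
Mean = β/(α−1) = 29.0/6.9 = 4.203.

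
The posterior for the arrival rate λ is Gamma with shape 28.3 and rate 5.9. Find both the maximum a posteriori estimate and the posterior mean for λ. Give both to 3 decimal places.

Mode = (α−1)/β = 27.3/5.9 = 4.627.
Mean = α/β = 28.3/5.9 = 4.797.
The posterior is right-skewed, so the mean exceeds the mode.

λ_MAP = 4.627, E[λ|data] = 4.797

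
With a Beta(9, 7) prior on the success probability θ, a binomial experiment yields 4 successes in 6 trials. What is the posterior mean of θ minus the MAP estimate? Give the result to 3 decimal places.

-0.009

Posterior: Beta(9+4, 7+2) = Beta(13, 9).
Mode = (13−1)/(13+9−2) = 12/20 = 0.600.
Mean = 13/(13+9) = 13/22 = 0.591.
Difference = 0.591 − 0.600 = -0.009.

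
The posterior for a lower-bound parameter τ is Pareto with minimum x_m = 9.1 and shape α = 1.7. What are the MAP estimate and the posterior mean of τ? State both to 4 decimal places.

MAP: 9.1000. Posterior mean: 22.1000.

The Pareto density is strictly decreasing on [x_m, ∞), so the mode is x_m = 9.1000.
Mean = α·x_m/(α−1) = 1.7·9.1/0.7 = 22.1000.
Right-skewed posterior ⇒ mode < mean.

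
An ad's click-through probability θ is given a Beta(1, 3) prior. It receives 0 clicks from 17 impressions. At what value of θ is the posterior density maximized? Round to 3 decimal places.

Posterior: Beta(1+0, 3+17) = Beta(1, 20).
Since α = 1 ≤ 1 and β > 1, the Beta density is monotone decreasing on [0,1]; the mode is at 0.
Mean = 1/(1+20) = 0.048.
This is the posterior mode — the MAP estimate.

0.000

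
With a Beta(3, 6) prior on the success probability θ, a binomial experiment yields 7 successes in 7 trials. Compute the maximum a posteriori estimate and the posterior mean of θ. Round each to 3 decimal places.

Posterior: Beta(3+7, 6+0) = Beta(10, 6).
Mode = (10−1)/(10+6−2) = 9/14 = 0.643.
Mean = 10/(10+6) = 10/16 = 0.625.

MAP = 0.643; posterior mean = 0.625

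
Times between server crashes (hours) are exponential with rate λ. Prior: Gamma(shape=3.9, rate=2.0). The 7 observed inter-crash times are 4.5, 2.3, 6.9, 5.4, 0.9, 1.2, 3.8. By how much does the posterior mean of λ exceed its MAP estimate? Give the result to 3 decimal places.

Σ times = 25.0. Posterior: Gamma(shape = 3.9+7 = 10.9, rate = 2.0+25.0 = 27.0).
Mode = (α−1)/β = 9.9/27.0 = 0.367.
Mean = α/β = 10.9/27.0 = 0.404.
Difference = 0.404 − 0.367 = 0.037.

0.037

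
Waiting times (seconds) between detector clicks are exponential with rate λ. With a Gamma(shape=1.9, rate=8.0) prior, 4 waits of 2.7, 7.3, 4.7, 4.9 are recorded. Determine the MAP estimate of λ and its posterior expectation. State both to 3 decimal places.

Σ times = 19.6. Posterior: Gamma(shape = 1.9+4 = 5.9, rate = 8.0+19.6 = 27.6).
Mode = (α−1)/β = 4.9/27.6 = 0.178.
Mean = α/β = 5.9/27.6 = 0.214.
Mean > mode: the posterior has a right tail.

λ_MAP = 0.178, E[λ|data] = 0.214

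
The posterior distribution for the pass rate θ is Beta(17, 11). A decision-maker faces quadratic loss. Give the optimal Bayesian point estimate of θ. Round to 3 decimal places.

Mode = (17−1)/(17+11−2) = 16/26 = 0.615.
Mean = 17/(17+11) = 17/28 = 0.607.
Quadratic loss ⇒ the optimal estimator is the posterior mean.

0.607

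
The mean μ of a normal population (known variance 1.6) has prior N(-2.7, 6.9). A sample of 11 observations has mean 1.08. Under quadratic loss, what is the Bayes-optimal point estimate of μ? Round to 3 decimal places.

1.002

Posterior for μ is Normal. Precision-weighted mean: (1/6.9·-2.7 + 11/1.6·1.08) / (1/6.9 + 11/1.6) = 1.002.
A Normal posterior is symmetric, so mode = mean.
Quadratic loss ⇒ the optimal estimator is the posterior mean.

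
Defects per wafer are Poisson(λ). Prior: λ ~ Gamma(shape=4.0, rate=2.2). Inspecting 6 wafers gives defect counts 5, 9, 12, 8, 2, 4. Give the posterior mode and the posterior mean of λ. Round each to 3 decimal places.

MAP: 5.244. Posterior mean: 5.366.

Σ counts = 40. Posterior: Gamma(shape = 4.0+40 = 44.0, rate = 2.2+6 = 8.2).
Mode = (α−1)/β = 43.0/8.2 = 5.244.
Mean = α/β = 44.0/8.2 = 5.366.
The mean is pulled above the mode by the posterior's right skew.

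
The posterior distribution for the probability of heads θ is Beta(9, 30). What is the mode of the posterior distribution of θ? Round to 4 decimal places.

Mode = (9−1)/(9+30−2) = 8/37 = 0.2162.
Mean = 9/(9+30) = 9/39 = 0.2308.
This is the posterior mode — the MAP estimate.

0.2162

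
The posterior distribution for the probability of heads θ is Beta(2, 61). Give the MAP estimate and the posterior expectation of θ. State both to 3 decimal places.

MAP = 0.016, posterior mean = 0.032

Mode = (2−1)/(2+61−2) = 1/61 = 0.016.
Mean = 2/(2+61) = 2/63 = 0.032.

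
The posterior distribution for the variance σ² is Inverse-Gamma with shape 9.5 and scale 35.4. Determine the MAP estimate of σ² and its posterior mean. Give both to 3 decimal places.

MAP = 3.371; posterior mean = 4.165

Mode = β/(α+1) = 35.4/10.5 = 3.371.
Mean = β/(α−1) = 35.4/8.5 = 4.165.
The mean is pulled above the mode by the posterior's right skew.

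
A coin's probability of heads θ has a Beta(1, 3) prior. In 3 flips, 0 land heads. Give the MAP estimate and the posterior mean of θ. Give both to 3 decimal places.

Posterior: Beta(1+0, 3+3) = Beta(1, 6).
Since α = 1 ≤ 1 and β > 1, the Beta density is monotone decreasing on [0,1]; the mode is at 0.
Mean = 1/(1+6) = 0.143.

MAP = 0.000, posterior mean = 0.143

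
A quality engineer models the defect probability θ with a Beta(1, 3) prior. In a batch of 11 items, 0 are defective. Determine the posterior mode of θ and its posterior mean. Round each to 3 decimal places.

MAP = 0.000; posterior mean = 0.067

Posterior: Beta(1+0, 3+11) = Beta(1, 14).
Since α = 1 ≤ 1 and β > 1, the Beta density is monotone decreasing on [0,1]; the mode is at 0.
Mean = 1/(1+14) = 0.067.
Right-skewed posterior ⇒ mode < mean.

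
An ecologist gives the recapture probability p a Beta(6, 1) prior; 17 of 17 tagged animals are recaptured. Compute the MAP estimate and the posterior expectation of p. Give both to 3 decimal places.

Posterior: Beta(6+17, 1+0) = Beta(23, 1).
Since β = 1 ≤ 1 and α > 1, the Beta density is monotone increasing on [0,1]; the mode is at 1.
Mean = 23/(23+1) = 0.958.
The posterior is left-skewed, so the mode exceeds the mean.

MAP: 1.000. Posterior mean: 0.958.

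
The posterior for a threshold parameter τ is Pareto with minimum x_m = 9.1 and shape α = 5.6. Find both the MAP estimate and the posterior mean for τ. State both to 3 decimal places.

MAP = 9.100; posterior mean = 11.078

The Pareto density is strictly decreasing on [x_m, ∞), so the mode is x_m = 9.100.
Mean = α·x_m/(α−1) = 5.6·9.1/4.6 = 11.078.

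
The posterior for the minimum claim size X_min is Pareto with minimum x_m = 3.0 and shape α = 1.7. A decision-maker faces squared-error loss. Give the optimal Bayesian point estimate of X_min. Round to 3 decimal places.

7.286

The Pareto density is strictly decreasing on [x_m, ∞), so the mode is x_m = 3.000.
Mean = α·x_m/(α−1) = 1.7·3.0/0.7 = 7.286.
Squared-error loss ⇒ the optimal estimator is the posterior mean.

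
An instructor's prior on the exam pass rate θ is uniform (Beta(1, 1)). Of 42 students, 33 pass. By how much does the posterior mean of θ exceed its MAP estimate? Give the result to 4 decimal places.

-0.0130

Posterior: Beta(1+33, 1+9) = Beta(34, 10).
Mode = (34−1)/(34+10−2) = 33/42 = 0.7857.
With a flat prior the MAP equals the MLE, 33/42.
Mean = 34/(34+10) = 34/44 = 0.7727.
Difference = 0.7727 − 0.7857 = -0.0130.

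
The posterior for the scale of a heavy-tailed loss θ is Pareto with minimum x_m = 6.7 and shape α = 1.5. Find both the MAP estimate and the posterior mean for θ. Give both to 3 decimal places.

The Pareto density is strictly decreasing on [x_m, ∞), so the mode is x_m = 6.700.
Mean = α·x_m/(α−1) = 1.5·6.7/0.5 = 20.100.

MAP = 6.700, posterior mean = 20.100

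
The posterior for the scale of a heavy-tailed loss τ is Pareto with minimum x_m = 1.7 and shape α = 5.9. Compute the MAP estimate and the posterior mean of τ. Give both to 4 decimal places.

MAP = 1.7000, posterior mean = 2.0469

The Pareto density is strictly decreasing on [x_m, ∞), so the mode is x_m = 1.7000.
Mean = α·x_m/(α−1) = 5.9·1.7/4.9 = 2.0469.
The posterior is right-skewed, so the mean exceeds the mode.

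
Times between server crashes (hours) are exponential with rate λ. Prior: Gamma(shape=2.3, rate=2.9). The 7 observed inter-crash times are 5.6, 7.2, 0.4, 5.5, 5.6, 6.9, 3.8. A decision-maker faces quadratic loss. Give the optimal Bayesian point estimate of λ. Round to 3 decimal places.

Σ times = 35.0. Posterior: Gamma(shape = 2.3+7 = 9.3, rate = 2.9+35.0 = 37.9).
Mode = (α−1)/β = 8.3/37.9 = 0.219.
Mean = α/β = 9.3/37.9 = 0.245.
Quadratic loss ⇒ the optimal estimator is the posterior mean.

0.245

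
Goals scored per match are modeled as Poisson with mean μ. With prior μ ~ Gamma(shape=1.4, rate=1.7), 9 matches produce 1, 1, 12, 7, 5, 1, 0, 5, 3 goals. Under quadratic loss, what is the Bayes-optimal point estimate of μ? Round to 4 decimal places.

Σ counts = 35. Posterior: Gamma(shape = 1.4+35 = 36.4, rate = 1.7+9 = 10.7).
Mode = (α−1)/β = 35.4/10.7 = 3.3084.
Mean = α/β = 36.4/10.7 = 3.4019.
Quadratic loss ⇒ the optimal estimator is the posterior mean.

3.4019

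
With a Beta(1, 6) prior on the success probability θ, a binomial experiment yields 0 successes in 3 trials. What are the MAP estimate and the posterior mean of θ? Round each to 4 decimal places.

Posterior: Beta(1+0, 6+3) = Beta(1, 9).
Since α = 1 ≤ 1 and β > 1, the Beta density is monotone decreasing on [0,1]; the mode is at 0.
Mean = 1/(1+9) = 0.1000.
Right-skewed posterior ⇒ mode < mean.

MAP: 0.0000. Posterior mean: 0.1000.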